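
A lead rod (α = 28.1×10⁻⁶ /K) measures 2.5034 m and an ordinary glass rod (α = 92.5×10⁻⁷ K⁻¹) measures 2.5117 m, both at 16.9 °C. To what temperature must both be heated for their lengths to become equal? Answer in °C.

T = 193.1 °C

L₁(1 + α₁ΔT) = L₂(1 + α₂ΔT) ⇒ ΔT = (L₂ − L₁)/(α₁L₁ − α₂L₂)
L₂ − L₁ = 2.5117 − 2.5034 = 8.30×10⁻³ m
α₁L₁ − α₂L₂ = 28.1×10⁻⁶×2.5034 − 92.5×10⁻⁷×2.5117 = 4.7112315×10⁻⁵ m/K
ΔT = 8.30×10⁻³ / 4.7112315×10⁻⁵ = 176.175 K
T = 16.9 + 176.175 = 193.075 °C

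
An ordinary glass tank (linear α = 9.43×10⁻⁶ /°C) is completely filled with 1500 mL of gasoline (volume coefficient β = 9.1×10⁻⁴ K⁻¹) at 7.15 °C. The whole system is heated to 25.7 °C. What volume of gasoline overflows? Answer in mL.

24.5 mL

The tank also expands: β_container ≈ 3α = 2.829×10⁻⁵ /K
Net overflow = V₀(β_liq − 3α_cont)ΔT
β − 3α = 9.10×10⁻⁴ − 2.829×10⁻⁵ = 8.8171×10⁻⁴ /K; ΔT = 18.55 K
ΔV = 1500 × 8.8171×10⁻⁴ × 18.55 = 24.5 mL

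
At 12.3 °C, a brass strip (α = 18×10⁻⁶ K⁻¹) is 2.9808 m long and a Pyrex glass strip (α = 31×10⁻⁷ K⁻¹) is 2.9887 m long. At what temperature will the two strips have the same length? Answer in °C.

L₁(1 + α₁ΔT) = L₂(1 + α₂ΔT) ⇒ ΔT = (L₂ − L₁)/(α₁L₁ − α₂L₂)
L₂ − L₁ = 2.9887 − 2.9808 = 7.90×10⁻³ m
α₁L₁ − α₂L₂ = 18×10⁻⁶×2.9808 − 31×10⁻⁷×2.9887 = 4.438943×10⁻⁵ m/K
ΔT = 7.90×10⁻³ / 4.438943×10⁻⁵ = 177.970 K
T = 12.3 + 177.970 = 190.270 °C

T = 190.3 °C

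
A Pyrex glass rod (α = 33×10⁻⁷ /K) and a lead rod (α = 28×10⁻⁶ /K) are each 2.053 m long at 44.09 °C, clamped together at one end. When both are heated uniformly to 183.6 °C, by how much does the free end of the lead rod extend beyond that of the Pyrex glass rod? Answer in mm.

ΔT = 139.51 K
Pyrex glass: ΔL = 33×10⁻⁷ × 2.053 m × 139.51 = 9.4517×10⁻⁴ m = 0.94517 mm
lead: ΔL = 28×10⁻⁶ × 2.053 m × 139.51 = 8.0196×10⁻³ m = 8.0196 mm
difference = 8.0196 − 0.94517 = 7.07443 mm

7.07 mm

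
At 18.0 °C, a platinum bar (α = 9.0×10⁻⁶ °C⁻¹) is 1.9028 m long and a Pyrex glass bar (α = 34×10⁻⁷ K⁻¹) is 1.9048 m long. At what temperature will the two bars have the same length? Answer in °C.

Equal length when α₁L₁ΔT − α₂L₂ΔT = L₂ − L₁ = 2.00×10⁻³ m
α₁L₁ = 1.71252×10⁻⁵, α₂L₂ = 6.47632×10⁻⁶ → Δ(αL) = 1.064888×10⁻⁵ m/K
ΔT = 2.00×10⁻³ / 1.064888×10⁻⁵ = 187.813 K, so T = 18.0 + 187.813 = 205.813 °C

T = 205.8 °C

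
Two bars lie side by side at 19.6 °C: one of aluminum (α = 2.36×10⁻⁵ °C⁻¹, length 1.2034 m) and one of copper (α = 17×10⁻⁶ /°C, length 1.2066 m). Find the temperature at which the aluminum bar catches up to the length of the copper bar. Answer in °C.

Equal length when α₁L₁ΔT − α₂L₂ΔT = L₂ − L₁ = 3.20×10⁻³ m
α₁L₁ = 2.840024×10⁻⁵, α₂L₂ = 2.05122×10⁻⁵ → Δ(αL) = 7.88804×10⁻⁶ m/K
ΔT = 3.20×10⁻³ / 7.88804×10⁻⁶ = 405.677 K, so T = 19.6 + 405.677 = 425.277 °C

T = 425.3 °C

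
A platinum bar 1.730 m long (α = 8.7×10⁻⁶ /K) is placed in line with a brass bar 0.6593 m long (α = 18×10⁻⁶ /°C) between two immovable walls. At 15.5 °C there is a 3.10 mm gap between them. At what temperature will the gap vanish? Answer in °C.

Gap closes when ΔL₁ + ΔL₂ = 3.10 mm = 3.10×10⁻³ m
(α₁L₁ + α₂L₂)ΔT = g
α₁L₁ + α₂L₂ = 8.7×10⁻⁶×1.730 + 18×10⁻⁶×0.6593 = 2.69184×10⁻⁵ m/K
ΔT = 3.10×10⁻³ / 2.69184×10⁻⁵ = 115.16 K
T = 15.5 + 115.16 = 130.66 °C

T = 131 °C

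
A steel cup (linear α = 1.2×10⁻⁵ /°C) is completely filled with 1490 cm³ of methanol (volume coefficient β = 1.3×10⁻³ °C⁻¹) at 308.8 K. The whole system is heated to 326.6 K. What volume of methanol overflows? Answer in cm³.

33.5 cm³

The cup also expands: β_container ≈ 3α = 3.6×10⁻⁵ /K
Net overflow = V₀(β_liq − 3α_cont)ΔT
β − 3α = 1.30×10⁻³ − 3.6×10⁻⁵ = 1.264×10⁻³ /K; ΔT = 17.8 K
ΔV = 1490 × 1.264×10⁻³ × 17.8 = 33.5 cm³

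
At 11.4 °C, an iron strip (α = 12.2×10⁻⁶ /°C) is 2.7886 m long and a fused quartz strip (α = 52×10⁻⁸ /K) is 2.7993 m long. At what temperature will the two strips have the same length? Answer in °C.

Equal length when α₁L₁ΔT − α₂L₂ΔT = L₂ − L₁ = 1.07×10⁻² m
α₁L₁ = 3.402092×10⁻⁵, α₂L₂ = 1.455636×10⁻⁶ → Δ(αL) = 3.2565284×10⁻⁵ m/K
ΔT = 1.07×10⁻² / 3.2565284×10⁻⁵ = 328.571 K, so T = 11.4 + 328.571 = 339.971 °C

T = 340.0 °C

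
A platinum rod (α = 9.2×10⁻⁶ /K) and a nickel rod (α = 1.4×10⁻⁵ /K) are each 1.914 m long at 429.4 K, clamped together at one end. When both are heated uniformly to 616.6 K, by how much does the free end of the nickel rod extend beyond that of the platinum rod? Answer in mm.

1.72 mm

ΔT = 187.2 K
platinum: ΔL = 9.2×10⁻⁶ × 1.914 m × 187.2 = 3.2964×10⁻³ m = 3.2964 mm
nickel: ΔL = 1.4×10⁻⁵ × 1.914 m × 187.2 = 5.0162×10⁻³ m = 5.0162 mm
difference = 5.0162 − 3.2964 = 1.7198 mm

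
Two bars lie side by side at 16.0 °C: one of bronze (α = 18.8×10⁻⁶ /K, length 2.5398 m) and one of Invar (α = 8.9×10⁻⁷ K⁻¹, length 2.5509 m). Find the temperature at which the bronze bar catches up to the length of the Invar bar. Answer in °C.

T = 260.1 °C

L₁(1 + α₁ΔT) = L₂(1 + α₂ΔT) ⇒ ΔT = (L₂ − L₁)/(α₁L₁ − α₂L₂)
L₂ − L₁ = 2.5509 − 2.5398 = 1.11×10⁻² m
α₁L₁ − α₂L₂ = 18.8×10⁻⁶×2.5398 − 8.9×10⁻⁷×2.5509 = 4.5477939×10⁻⁵ m/K
ΔT = 1.11×10⁻² / 4.5477939×10⁻⁵ = 244.074 K
T = 16.0 + 244.074 = 260.074 °C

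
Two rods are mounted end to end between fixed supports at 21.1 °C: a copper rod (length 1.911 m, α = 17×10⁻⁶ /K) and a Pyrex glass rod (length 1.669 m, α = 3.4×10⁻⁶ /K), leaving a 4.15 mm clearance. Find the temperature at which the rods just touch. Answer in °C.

T = 130 °C

α₁L₁ = 3.2487×10⁻⁵ m/K, α₂L₂ = 5.6746×10⁻⁶ m/K → total 3.81616×10⁻⁵ m/K
ΔT = g/(α₁L₁+α₂L₂) = 4.15×10⁻³ / 3.81616×10⁻⁵ = 108.75 K
T = 21.1 + 108.75 = 129.85 °C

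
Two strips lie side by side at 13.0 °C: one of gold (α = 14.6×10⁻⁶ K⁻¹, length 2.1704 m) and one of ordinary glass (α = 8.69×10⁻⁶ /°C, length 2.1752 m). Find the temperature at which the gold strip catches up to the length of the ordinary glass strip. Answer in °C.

L₁(1 + α₁ΔT) = L₂(1 + α₂ΔT) ⇒ ΔT = (L₂ − L₁)/(α₁L₁ − α₂L₂)
L₂ − L₁ = 2.1752 − 2.1704 = 4.80×10⁻³ m
α₁L₁ − α₂L₂ = 14.6×10⁻⁶×2.1704 − 8.69×10⁻⁶×2.1752 = 1.2785352×10⁻⁵ m/K
ΔT = 4.80×10⁻³ / 1.2785352×10⁻⁵ = 375.430 K
T = 13.0 + 375.430 = 388.430 °C

T = 388.4 °C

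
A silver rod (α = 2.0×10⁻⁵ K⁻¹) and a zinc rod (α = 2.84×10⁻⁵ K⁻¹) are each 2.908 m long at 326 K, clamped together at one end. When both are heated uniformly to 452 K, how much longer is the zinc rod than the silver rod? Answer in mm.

3.08 mm

ΔT = 126 K
silver: ΔL = 2.0×10⁻⁵ × 2.908 m × 126 = 7.3282×10⁻³ m = 7.3282 mm
zinc: ΔL = 2.84×10⁻⁵ × 2.908 m × 126 = 1.0406×10⁻² m = 10.406 mm
difference = 10.406 − 7.3282 = 3.0778 mm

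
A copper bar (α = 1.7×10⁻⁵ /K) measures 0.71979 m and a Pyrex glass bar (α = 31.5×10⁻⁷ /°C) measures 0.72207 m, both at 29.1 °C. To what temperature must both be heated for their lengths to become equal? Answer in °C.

Equal length when α₁L₁ΔT − α₂L₂ΔT = L₂ − L₁ = 2.28×10⁻³ m
α₁L₁ = 1.223643×10⁻⁵, α₂L₂ = 2.2745205×10⁻⁶ → Δ(αL) = 9.9619095×10⁻⁶ m/K
ΔT = 2.28×10⁻³ / 9.9619095×10⁻⁶ = 228.872 K, so T = 29.1 + 228.872 = 257.972 °C

T = 258.0 °C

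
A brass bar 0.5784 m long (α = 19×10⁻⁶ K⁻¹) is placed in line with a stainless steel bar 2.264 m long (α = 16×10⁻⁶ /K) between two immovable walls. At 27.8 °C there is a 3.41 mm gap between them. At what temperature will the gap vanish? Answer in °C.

T = 100 °C

α₁L₁ = 1.09896×10⁻⁵ m/K, α₂L₂ = 3.6224×10⁻⁵ m/K → total 4.72136×10⁻⁵ m/K
ΔT = g/(α₁L₁+α₂L₂) = 3.41×10⁻³ / 4.72136×10⁻⁵ = 72.22 K
T = 27.8 + 72.22 = 100.02 °C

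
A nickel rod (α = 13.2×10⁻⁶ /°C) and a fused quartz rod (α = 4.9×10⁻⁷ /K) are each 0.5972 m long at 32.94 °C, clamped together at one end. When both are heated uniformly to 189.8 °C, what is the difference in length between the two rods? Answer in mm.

1.19 mm

ΔT = 156.86 K
nickel: ΔL = 13.2×10⁻⁶ × 0.5972 m × 156.86 = 1.2365×10⁻³ m = 1.2365 mm
fused quartz: ΔL = 4.9×10⁻⁷ × 0.5972 m × 156.86 = 4.5902×10⁻⁵ m = 0.045902 mm
difference = 1.2365 − 0.045902 = 1.190598 mm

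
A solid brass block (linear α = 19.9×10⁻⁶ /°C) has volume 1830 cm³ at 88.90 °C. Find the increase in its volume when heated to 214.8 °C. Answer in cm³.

ΔV = 13.8 cm³

Isotropic solid: β ≈ 3α = 6.0×10⁻⁵ /K; ΔT = 125.90 K
ΔV = 3αV₀ΔT = 3(19.9×10⁻⁶)(1830)(125.90) = 13.8 cm³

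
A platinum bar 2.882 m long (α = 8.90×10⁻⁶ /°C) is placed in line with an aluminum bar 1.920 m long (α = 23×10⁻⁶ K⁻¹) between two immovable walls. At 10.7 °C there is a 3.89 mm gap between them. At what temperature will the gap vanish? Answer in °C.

T = 66.4 °C

Gap closes when ΔL₁ + ΔL₂ = 3.89 mm = 3.89×10⁻³ m
(α₁L₁ + α₂L₂)ΔT = g
α₁L₁ + α₂L₂ = 8.90×10⁻⁶×2.882 + 23×10⁻⁶×1.920 = 6.98098×10⁻⁵ m/K
ΔT = 3.89×10⁻³ / 6.98098×10⁻⁵ = 55.723 K
T = 10.7 + 55.723 = 66.423 °C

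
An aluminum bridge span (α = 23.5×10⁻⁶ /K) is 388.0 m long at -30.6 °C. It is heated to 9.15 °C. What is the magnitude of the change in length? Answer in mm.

ΔL = 362 mm

|ΔT| = |9.15 − (-30.6)| = 39.75 K
ΔL = αL₀ΔT = (23.5×10⁻⁶)(388.0)(39.75) = 3.62×10⁻¹ m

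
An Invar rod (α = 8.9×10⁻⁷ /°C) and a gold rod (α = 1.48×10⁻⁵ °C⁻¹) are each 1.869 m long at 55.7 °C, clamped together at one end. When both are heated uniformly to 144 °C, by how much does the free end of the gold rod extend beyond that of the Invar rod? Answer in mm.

ΔT = 88.3 K
Invar: ΔL = 8.9×10⁻⁷ × 1.869 m × 88.3 = 1.4688×10⁻⁴ m = 0.14688 mm
gold: ΔL = 1.48×10⁻⁵ × 1.869 m × 88.3 = 2.4425×10⁻³ m = 2.4425 mm
difference = 2.4425 − 0.14688 = 2.29562 mm

2.30 mm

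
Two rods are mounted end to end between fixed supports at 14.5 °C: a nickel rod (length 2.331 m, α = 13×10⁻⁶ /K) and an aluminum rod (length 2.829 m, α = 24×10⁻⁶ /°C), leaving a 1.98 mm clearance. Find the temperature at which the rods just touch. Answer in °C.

T = 34.7 °C

α₁L₁ = 3.0303×10⁻⁵ m/K, α₂L₂ = 6.7896×10⁻⁵ m/K → total 9.8199×10⁻⁵ m/K
ΔT = g/(α₁L₁+α₂L₂) = 1.98×10⁻³ / 9.8199×10⁻⁵ = 20.163 K
T = 14.5 + 20.163 = 34.663 °C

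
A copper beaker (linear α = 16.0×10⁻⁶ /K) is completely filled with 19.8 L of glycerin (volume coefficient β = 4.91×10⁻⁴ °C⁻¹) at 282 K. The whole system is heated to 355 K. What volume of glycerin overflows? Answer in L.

0.640 L

The beaker also expands: β_container ≈ 3α = 4.8×10⁻⁵ /K
Net overflow = V₀(β_liq − 3α_cont)ΔT
β − 3α = 4.91×10⁻⁴ − 4.8×10⁻⁵ = 4.43×10⁻⁴ /K; ΔT = 73 K
ΔV = 19.8 × 4.43×10⁻⁴ × 73 = 0.640 L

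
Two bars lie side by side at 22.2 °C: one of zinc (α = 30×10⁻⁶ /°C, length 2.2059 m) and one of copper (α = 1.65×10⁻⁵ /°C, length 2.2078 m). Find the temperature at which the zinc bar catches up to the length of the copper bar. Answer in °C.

Equal length when α₁L₁ΔT − α₂L₂ΔT = L₂ − L₁ = 1.90×10⁻³ m
α₁L₁ = 6.6177×10⁻⁵, α₂L₂ = 3.64287×10⁻⁵ → Δ(αL) = 2.97483×10⁻⁵ m/K
ΔT = 1.90×10⁻³ / 2.97483×10⁻⁵ = 63.8692 K, so T = 22.2 + 63.8692 = 86.0692 °C

T = 86.07 °C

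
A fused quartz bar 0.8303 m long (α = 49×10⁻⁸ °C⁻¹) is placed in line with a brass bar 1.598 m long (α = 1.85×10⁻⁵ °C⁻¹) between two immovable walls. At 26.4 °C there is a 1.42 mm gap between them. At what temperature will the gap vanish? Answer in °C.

T = 73.8 °C

Gap closes when ΔL₁ + ΔL₂ = 1.42 mm = 1.42×10⁻³ m
(α₁L₁ + α₂L₂)ΔT = g
α₁L₁ + α₂L₂ = 49×10⁻⁸×0.8303 + 1.85×10⁻⁵×1.598 = 2.9969847×10⁻⁵ m/K
ΔT = 1.42×10⁻³ / 2.9969847×10⁻⁵ = 47.381 K
T = 26.4 + 47.381 = 73.781 °C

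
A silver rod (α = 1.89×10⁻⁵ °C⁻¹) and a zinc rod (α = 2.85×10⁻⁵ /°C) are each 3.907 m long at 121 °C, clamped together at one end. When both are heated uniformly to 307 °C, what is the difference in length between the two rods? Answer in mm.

ΔT = 186 K
silver: ΔL = 1.89×10⁻⁵ × 3.907 m × 186 = 1.3735×10⁻² m = 13.735 mm
zinc: ΔL = 2.85×10⁻⁵ × 3.907 m × 186 = 2.0711×10⁻² m = 20.711 mm
difference = 20.711 − 13.735 = 6.976 mm

6.98 mm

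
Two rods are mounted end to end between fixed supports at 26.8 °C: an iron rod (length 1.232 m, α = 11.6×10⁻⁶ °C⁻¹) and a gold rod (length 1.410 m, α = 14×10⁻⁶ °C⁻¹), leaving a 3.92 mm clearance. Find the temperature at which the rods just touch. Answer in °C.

α₁L₁ = 1.42912×10⁻⁵ m/K, α₂L₂ = 1.974×10⁻⁵ m/K → total 3.40312×10⁻⁵ m/K
ΔT = g/(α₁L₁+α₂L₂) = 3.92×10⁻³ / 3.40312×10⁻⁵ = 115.19 K
T = 26.8 + 115.19 = 141.99 °C

T = 142 °C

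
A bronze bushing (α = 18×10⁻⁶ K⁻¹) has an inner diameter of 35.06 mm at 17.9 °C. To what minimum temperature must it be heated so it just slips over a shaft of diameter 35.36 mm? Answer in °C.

Required Δd = 35.36 − 35.06 = 0.30 mm
Δd = αd₀ΔT ⇒ ΔT = Δd/(αd₀) = 0.30 / (18×10⁻⁶ × 35.06) = 475.38 K
T_min = 17.9 + 475.38 = 493.28 °C

T = 493 °C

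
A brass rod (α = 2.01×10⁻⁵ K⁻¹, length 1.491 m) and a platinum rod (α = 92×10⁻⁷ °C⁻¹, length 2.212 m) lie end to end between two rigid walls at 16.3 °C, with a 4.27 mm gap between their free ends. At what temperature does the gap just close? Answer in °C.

T = 101 °C

α₁L₁ = 2.99691×10⁻⁵ m/K, α₂L₂ = 2.03504×10⁻⁵ m/K → total 5.03195×10⁻⁵ m/K
ΔT = g/(α₁L₁+α₂L₂) = 4.27×10⁻³ / 5.03195×10⁻⁵ = 84.86 K
T = 16.3 + 84.86 = 101.16 °C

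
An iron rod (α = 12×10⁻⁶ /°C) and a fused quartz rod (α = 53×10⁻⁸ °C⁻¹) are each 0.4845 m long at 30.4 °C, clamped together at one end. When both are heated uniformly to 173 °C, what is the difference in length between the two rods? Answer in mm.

0.792 mm

ΔT = 142.6 K
iron: ΔL = 12×10⁻⁶ × 0.4845 m × 142.6 = 8.2908×10⁻⁴ m = 0.82908 mm
fused quartz: ΔL = 53×10⁻⁸ × 0.4845 m × 142.6 = 3.6618×10⁻⁵ m = 0.036618 mm
difference = 0.82908 − 0.036618 = 0.792462 mm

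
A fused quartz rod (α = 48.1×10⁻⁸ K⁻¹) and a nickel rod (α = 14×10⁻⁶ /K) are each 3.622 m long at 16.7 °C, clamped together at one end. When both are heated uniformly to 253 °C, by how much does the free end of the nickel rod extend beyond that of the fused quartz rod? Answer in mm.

11.6 mm

ΔT = 236.3 K
fused quartz: ΔL = 48.1×10⁻⁸ × 3.622 m × 236.3 = 4.1168×10⁻⁴ m = 0.41168 mm
nickel: ΔL = 14×10⁻⁶ × 3.622 m × 236.3 = 1.1982×10⁻² m = 11.982 mm
difference = 11.982 − 0.41168 = 11.57032 mm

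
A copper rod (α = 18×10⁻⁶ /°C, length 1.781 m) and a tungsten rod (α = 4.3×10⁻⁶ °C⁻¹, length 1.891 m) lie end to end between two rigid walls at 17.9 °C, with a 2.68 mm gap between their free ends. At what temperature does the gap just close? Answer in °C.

α₁L₁ = 3.2058×10⁻⁵ m/K, α₂L₂ = 8.1313×10⁻⁶ m/K → total 4.01893×10⁻⁵ m/K
ΔT = g/(α₁L₁+α₂L₂) = 2.68×10⁻³ / 4.01893×10⁻⁵ = 66.684 K
T = 17.9 + 66.684 = 84.584 °C

T = 84.6 °C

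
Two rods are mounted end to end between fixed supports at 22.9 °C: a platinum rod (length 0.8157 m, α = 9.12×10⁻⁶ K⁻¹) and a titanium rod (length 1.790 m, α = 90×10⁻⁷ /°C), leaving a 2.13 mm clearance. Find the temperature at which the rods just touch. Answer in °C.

α₁L₁ = 7.439184×10⁻⁶ m/K, α₂L₂ = 1.611×10⁻⁵ m/K → total 2.3549184×10⁻⁵ m/K
ΔT = g/(α₁L₁+α₂L₂) = 2.13×10⁻³ / 2.3549184×10⁻⁵ = 90.45 K
T = 22.9 + 90.45 = 113.35 °C

T = 113 °C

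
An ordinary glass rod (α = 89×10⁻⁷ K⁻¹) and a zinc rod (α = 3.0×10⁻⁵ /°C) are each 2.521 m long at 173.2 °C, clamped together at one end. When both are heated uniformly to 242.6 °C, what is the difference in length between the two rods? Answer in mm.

3.69 mm

ΔT = 69.4 K
ordinary glass: ΔL = 89×10⁻⁷ × 2.521 m × 69.4 = 1.5571×10⁻³ m = 1.5571 mm
zinc: ΔL = 3.0×10⁻⁵ × 2.521 m × 69.4 = 5.2487×10⁻³ m = 5.2487 mm
difference = 5.2487 − 1.5571 = 3.6916 mm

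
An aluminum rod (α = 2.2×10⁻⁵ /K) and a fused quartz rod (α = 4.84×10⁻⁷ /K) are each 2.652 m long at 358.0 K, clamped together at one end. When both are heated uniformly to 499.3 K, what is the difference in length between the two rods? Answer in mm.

ΔT = 141.3 K
aluminum: ΔL = 2.2×10⁻⁵ × 2.652 m × 141.3 = 8.2440×10⁻³ m = 8.2440 mm
fused quartz: ΔL = 4.84×10⁻⁷ × 2.652 m × 141.3 = 1.8137×10⁻⁴ m = 0.18137 mm
difference = 8.2440 − 0.18137 = 8.06263 mm

8.06 mm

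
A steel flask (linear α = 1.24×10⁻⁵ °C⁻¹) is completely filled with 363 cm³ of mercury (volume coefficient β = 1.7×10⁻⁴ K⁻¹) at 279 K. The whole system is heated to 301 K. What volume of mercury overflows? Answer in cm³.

The flask also expands: β_container ≈ 3α = 3.72×10⁻⁵ /K
Net overflow = V₀(β_liq − 3α_cont)ΔT
β − 3α = 1.70×10⁻⁴ − 3.72×10⁻⁵ = 1.328×10⁻⁴ /K; ΔT = 22 K
ΔV = 363 × 1.328×10⁻⁴ × 22 = 1.06 cm³

1.06 cm³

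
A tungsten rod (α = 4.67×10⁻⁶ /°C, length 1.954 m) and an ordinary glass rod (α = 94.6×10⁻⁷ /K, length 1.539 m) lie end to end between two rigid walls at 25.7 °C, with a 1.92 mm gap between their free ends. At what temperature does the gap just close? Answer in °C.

α₁L₁ = 9.12518×10⁻⁶ m/K, α₂L₂ = 1.455894×10⁻⁵ m/K → total 2.368412×10⁻⁵ m/K
ΔT = g/(α₁L₁+α₂L₂) = 1.92×10⁻³ / 2.368412×10⁻⁵ = 81.07 K
T = 25.7 + 81.07 = 106.77 °C

T = 107 °C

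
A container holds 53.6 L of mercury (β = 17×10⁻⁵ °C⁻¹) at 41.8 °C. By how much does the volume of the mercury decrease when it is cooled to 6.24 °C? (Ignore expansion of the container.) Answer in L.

|ΔT| = |6.24 − 41.8| = 35.56 K
ΔV = βV₀ΔT = (17×10⁻⁵)(53.6)(35.56) = 0.324 L

ΔV = 0.324 L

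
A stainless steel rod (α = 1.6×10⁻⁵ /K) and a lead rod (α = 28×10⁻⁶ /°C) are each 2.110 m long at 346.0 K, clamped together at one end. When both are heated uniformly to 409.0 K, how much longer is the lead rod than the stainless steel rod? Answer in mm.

ΔT = 63.0 K
stainless steel: ΔL = 1.6×10⁻⁵ × 2.110 m × 63.0 = 2.1269×10⁻³ m = 2.1269 mm
lead: ΔL = 28×10⁻⁶ × 2.110 m × 63.0 = 3.7220×10⁻³ m = 3.7220 mm
difference = 3.7220 − 2.1269 = 1.5951 mm

1.60 mm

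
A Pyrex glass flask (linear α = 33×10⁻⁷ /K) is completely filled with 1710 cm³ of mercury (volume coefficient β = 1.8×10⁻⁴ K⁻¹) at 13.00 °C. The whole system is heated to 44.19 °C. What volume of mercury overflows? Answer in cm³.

The flask also expands: β_container ≈ 3α = 9.9×10⁻⁶ /K
Net overflow = V₀(β_liq − 3α_cont)ΔT
β − 3α = 1.80×10⁻⁴ − 9.9×10⁻⁶ = 1.701×10⁻⁴ /K; ΔT = 31.19 K
ΔV = 1710 × 1.701×10⁻⁴ × 31.19 = 9.07 cm³

9.07 cm³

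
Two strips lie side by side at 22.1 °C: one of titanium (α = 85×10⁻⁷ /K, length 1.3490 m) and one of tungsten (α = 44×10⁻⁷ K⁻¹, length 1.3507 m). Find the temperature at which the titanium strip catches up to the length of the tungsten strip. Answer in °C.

L₁(1 + α₁ΔT) = L₂(1 + α₂ΔT) ⇒ ΔT = (L₂ − L₁)/(α₁L₁ − α₂L₂)
L₂ − L₁ = 1.3507 − 1.3490 = 1.70×10⁻³ m
α₁L₁ − α₂L₂ = 85×10⁻⁷×1.3490 − 44×10⁻⁷×1.3507 = 5.52342×10⁻⁶ m/K
ΔT = 1.70×10⁻³ / 5.52342×10⁻⁶ = 307.780 K
T = 22.1 + 307.780 = 329.880 °C

T = 329.9 °C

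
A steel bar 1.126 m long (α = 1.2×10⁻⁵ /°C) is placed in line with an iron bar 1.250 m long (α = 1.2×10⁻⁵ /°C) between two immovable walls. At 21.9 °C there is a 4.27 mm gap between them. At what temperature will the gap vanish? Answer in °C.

α₁L₁ = 1.3512×10⁻⁵ m/K, α₂L₂ = 1.500×10⁻⁵ m/K → total 2.8512×10⁻⁵ m/K
ΔT = g/(α₁L₁+α₂L₂) = 4.27×10⁻³ / 2.8512×10⁻⁵ = 149.76 K
T = 21.9 + 149.76 = 171.66 °C

T = 172 °C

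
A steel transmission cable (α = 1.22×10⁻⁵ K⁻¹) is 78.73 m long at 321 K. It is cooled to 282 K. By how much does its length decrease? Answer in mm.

|ΔT| = |282 − 321| = 39 K
ΔL = αL₀ΔT = (1.22×10⁻⁵)(78.73)(39) = 3.75×10⁻² m

ΔL = 37.5 mm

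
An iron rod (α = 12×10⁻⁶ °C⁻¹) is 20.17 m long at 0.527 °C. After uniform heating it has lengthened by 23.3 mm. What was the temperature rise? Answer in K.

ΔT = 96.3 K

ΔL = αL₀ΔT ⇒ ΔT = ΔL / (αL₀)
ΔT = 23.3×10⁻³ m / (12×10⁻⁶ × 20.17 m) = 96.265 K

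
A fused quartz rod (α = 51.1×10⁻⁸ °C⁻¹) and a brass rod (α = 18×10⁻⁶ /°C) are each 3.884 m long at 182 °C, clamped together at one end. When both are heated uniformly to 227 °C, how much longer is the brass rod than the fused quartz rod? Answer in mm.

ΔT = 45 K
fused quartz: ΔL = 51.1×10⁻⁸ × 3.884 m × 45 = 8.9313×10⁻⁵ m = 0.089313 mm
brass: ΔL = 18×10⁻⁶ × 3.884 m × 45 = 3.1460×10⁻³ m = 3.1460 mm
difference = 3.1460 − 0.089313 = 3.056687 mm

3.06 mm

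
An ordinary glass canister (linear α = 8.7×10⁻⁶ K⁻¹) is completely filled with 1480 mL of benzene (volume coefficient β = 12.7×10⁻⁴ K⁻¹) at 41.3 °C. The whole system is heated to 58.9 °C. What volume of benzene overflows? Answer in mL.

The canister also expands: β_container ≈ 3α = 2.61×10⁻⁵ /K
Net overflow = V₀(β_liq − 3α_cont)ΔT
β − 3α = 1.27×10⁻³ − 2.61×10⁻⁵ = 1.2439×10⁻³ /K; ΔT = 17.6 K
ΔV = 1480 × 1.2439×10⁻³ × 17.6 = 32.4 mL

32.4 mL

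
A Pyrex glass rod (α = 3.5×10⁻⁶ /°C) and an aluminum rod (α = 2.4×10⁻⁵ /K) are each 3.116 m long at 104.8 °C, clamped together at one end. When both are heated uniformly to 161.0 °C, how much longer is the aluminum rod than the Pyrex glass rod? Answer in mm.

ΔT = 56.2 K
Pyrex glass: ΔL = 3.5×10⁻⁶ × 3.116 m × 56.2 = 6.1292×10⁻⁴ m = 0.61292 mm
aluminum: ΔL = 2.4×10⁻⁵ × 3.116 m × 56.2 = 4.2029×10⁻³ m = 4.2029 mm
difference = 4.2029 − 0.61292 = 3.58998 mm

3.59 mm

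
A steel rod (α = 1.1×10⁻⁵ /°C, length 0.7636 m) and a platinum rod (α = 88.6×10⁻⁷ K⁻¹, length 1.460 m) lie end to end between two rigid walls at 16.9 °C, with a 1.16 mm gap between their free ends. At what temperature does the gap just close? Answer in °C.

T = 71.3 °C

α₁L₁ = 8.3996×10⁻⁶ m/K, α₂L₂ = 1.29356×10⁻⁵ m/K → total 2.13352×10⁻⁵ m/K
ΔT = g/(α₁L₁+α₂L₂) = 1.16×10⁻³ / 2.13352×10⁻⁵ = 54.370 K
T = 16.9 + 54.370 = 71.270 °C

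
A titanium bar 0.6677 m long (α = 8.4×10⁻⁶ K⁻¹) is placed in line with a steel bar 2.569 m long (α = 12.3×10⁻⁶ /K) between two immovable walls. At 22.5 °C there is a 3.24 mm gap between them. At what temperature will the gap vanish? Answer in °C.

Gap closes when ΔL₁ + ΔL₂ = 3.24 mm = 3.24×10⁻³ m
(α₁L₁ + α₂L₂)ΔT = g
α₁L₁ + α₂L₂ = 8.4×10⁻⁶×0.6677 + 12.3×10⁻⁶×2.569 = 3.720738×10⁻⁵ m/K
ΔT = 3.24×10⁻³ / 3.720738×10⁻⁵ = 87.08 K
T = 22.5 + 87.08 = 109.58 °C

T = 110 °C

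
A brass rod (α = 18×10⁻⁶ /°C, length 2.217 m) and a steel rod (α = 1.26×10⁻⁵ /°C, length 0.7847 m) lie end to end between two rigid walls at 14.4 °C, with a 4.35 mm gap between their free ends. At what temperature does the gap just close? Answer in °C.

T = 102 °C

Gap closes when ΔL₁ + ΔL₂ = 4.35 mm = 4.35×10⁻³ m
(α₁L₁ + α₂L₂)ΔT = g
α₁L₁ + α₂L₂ = 18×10⁻⁶×2.217 + 1.26×10⁻⁵×0.7847 = 4.979322×10⁻⁵ m/K
ΔT = 4.35×10⁻³ / 4.979322×10⁻⁵ = 87.36 K
T = 14.4 + 87.36 = 101.76 °C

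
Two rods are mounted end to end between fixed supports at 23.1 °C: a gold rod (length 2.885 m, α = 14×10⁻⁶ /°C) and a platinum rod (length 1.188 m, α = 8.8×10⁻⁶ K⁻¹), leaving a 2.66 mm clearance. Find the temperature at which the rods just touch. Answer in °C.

α₁L₁ = 4.039×10⁻⁵ m/K, α₂L₂ = 1.04544×10⁻⁵ m/K → total 5.08444×10⁻⁵ m/K
ΔT = g/(α₁L₁+α₂L₂) = 2.66×10⁻³ / 5.08444×10⁻⁵ = 52.316 K
T = 23.1 + 52.316 = 75.416 °C

T = 75.4 °C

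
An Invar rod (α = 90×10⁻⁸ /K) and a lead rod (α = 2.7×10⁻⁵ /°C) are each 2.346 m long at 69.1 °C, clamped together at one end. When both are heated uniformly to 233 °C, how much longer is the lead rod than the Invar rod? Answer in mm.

ΔT = 163.9 K
Invar: ΔL = 90×10⁻⁸ × 2.346 m × 163.9 = 3.4606×10⁻⁴ m = 0.34606 mm
lead: ΔL = 2.7×10⁻⁵ × 2.346 m × 163.9 = 1.0382×10⁻² m = 10.382 mm
difference = 10.382 − 0.34606 = 10.03594 mm

10.0 mm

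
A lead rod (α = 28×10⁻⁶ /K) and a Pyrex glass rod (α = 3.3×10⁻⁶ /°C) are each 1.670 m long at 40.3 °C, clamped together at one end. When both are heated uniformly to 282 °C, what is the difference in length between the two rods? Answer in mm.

ΔT = 241.7 K
lead: ΔL = 28×10⁻⁶ × 1.670 m × 241.7 = 1.1302×10⁻² m = 11.302 mm
Pyrex glass: ΔL = 3.3×10⁻⁶ × 1.670 m × 241.7 = 1.3320×10⁻³ m = 1.3320 mm
difference = 11.302 − 1.3320 = 9.970 mm

9.97 mm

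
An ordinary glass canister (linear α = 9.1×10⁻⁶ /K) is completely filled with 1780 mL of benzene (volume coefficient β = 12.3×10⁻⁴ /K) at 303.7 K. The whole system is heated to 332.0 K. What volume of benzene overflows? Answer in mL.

The canister also expands: β_container ≈ 3α = 2.73×10⁻⁵ /K
Net overflow = V₀(β_liq − 3α_cont)ΔT
β − 3α = 1.23×10⁻³ − 2.73×10⁻⁵ = 1.2027×10⁻³ /K; ΔT = 28.3 K
ΔV = 1780 × 1.2027×10⁻³ × 28.3 = 60.6 mL

60.6 mL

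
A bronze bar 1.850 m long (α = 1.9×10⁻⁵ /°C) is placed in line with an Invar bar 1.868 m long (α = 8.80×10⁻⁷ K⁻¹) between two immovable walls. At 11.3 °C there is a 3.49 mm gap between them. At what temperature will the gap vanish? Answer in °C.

T = 106 °C

Gap closes when ΔL₁ + ΔL₂ = 3.49 mm = 3.49×10⁻³ m
(α₁L₁ + α₂L₂)ΔT = g
α₁L₁ + α₂L₂ = 1.9×10⁻⁵×1.850 + 8.80×10⁻⁷×1.868 = 3.679384×10⁻⁵ m/K
ΔT = 3.49×10⁻³ / 3.679384×10⁻⁵ = 94.85 K
T = 11.3 + 94.85 = 106.15 °C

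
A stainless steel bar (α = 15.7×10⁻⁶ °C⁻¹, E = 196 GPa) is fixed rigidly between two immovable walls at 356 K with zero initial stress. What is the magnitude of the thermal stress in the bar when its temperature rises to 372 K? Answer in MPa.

σ = 49.2 MPa

Fully constrained: the free strain ε = αΔT is blocked, so σ = Eε = EαΔT.
|ΔT| = 16 K
σ = 196×10⁹ × 15.7×10⁻⁶ × 16 = 4.92×10⁷ Pa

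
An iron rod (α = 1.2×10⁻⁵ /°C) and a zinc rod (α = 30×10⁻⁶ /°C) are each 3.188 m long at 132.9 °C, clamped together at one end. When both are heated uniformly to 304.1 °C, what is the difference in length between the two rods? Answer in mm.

9.82 mm

ΔT = 171.2 K
iron: ΔL = 1.2×10⁻⁵ × 3.188 m × 171.2 = 6.5494×10⁻³ m = 6.5494 mm
zinc: ΔL = 30×10⁻⁶ × 3.188 m × 171.2 = 1.6374×10⁻² m = 16.374 mm
difference = 16.374 − 6.5494 = 9.8246 mm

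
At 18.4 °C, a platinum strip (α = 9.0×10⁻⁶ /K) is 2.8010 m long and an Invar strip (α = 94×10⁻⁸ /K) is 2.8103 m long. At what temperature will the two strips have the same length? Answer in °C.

L₁(1 + α₁ΔT) = L₂(1 + α₂ΔT) ⇒ ΔT = (L₂ − L₁)/(α₁L₁ − α₂L₂)
L₂ − L₁ = 2.8103 − 2.8010 = 9.30×10⁻³ m
α₁L₁ − α₂L₂ = 9.0×10⁻⁶×2.8010 − 94×10⁻⁸×2.8103 = 2.2567318×10⁻⁵ m/K
ΔT = 9.30×10⁻³ / 2.2567318×10⁻⁵ = 412.100 K
T = 18.4 + 412.100 = 430.500 °C

T = 430.5 °C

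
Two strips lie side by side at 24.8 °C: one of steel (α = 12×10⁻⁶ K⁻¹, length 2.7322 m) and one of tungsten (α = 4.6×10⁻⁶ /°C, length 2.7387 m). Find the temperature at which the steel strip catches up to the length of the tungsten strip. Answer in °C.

T = 346.8 °C

Equal length when α₁L₁ΔT − α₂L₂ΔT = L₂ − L₁ = 6.50×10⁻³ m
α₁L₁ = 3.27864×10⁻⁵, α₂L₂ = 1.259802×10⁻⁵ → Δ(αL) = 2.018838×10⁻⁵ m/K
ΔT = 6.50×10⁻³ / 2.018838×10⁻⁵ = 321.967 K, so T = 24.8 + 321.967 = 346.767 °C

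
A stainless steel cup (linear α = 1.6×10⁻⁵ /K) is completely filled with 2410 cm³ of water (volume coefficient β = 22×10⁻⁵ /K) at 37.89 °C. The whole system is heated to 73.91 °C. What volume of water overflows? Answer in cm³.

14.9 cm³

The cup also expands: β_container ≈ 3α = 4.8×10⁻⁵ /K
Net overflow = V₀(β_liq − 3α_cont)ΔT
β − 3α = 2.20×10⁻⁴ − 4.8×10⁻⁵ = 1.72×10⁻⁴ /K; ΔT = 36.02 K
ΔV = 2410 × 1.72×10⁻⁴ × 36.02 = 14.9 cm³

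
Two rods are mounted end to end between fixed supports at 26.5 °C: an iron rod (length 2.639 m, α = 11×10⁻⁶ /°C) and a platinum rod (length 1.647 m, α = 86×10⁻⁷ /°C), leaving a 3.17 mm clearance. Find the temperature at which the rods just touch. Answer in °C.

T = 99.9 °C

α₁L₁ = 2.9029×10⁻⁵ m/K, α₂L₂ = 1.41642×10⁻⁵ m/K → total 4.31932×10⁻⁵ m/K
ΔT = g/(α₁L₁+α₂L₂) = 3.17×10⁻³ / 4.31932×10⁻⁵ = 73.391 K
T = 26.5 + 73.391 = 99.891 °C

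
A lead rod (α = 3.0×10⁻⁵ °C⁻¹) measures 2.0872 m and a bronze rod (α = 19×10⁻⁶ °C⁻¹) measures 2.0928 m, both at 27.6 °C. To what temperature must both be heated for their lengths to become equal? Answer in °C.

Equal length when α₁L₁ΔT − α₂L₂ΔT = L₂ − L₁ = 5.60×10⁻³ m
α₁L₁ = 6.2616×10⁻⁵, α₂L₂ = 3.97632×10⁻⁵ → Δ(αL) = 2.28528×10⁻⁵ m/K
ΔT = 5.60×10⁻³ / 2.28528×10⁻⁵ = 245.047 K, so T = 27.6 + 245.047 = 272.647 °C

T = 272.6 °C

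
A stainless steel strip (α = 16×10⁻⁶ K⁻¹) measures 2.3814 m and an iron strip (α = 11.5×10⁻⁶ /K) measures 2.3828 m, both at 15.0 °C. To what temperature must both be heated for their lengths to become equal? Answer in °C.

Equal length when α₁L₁ΔT − α₂L₂ΔT = L₂ − L₁ = 1.40×10⁻³ m
α₁L₁ = 3.81024×10⁻⁵, α₂L₂ = 2.74022×10⁻⁵ → Δ(αL) = 1.07002×10⁻⁵ m/K
ΔT = 1.40×10⁻³ / 1.07002×10⁻⁵ = 130.839 K, so T = 15.0 + 130.839 = 145.839 °C

T = 145.8 °C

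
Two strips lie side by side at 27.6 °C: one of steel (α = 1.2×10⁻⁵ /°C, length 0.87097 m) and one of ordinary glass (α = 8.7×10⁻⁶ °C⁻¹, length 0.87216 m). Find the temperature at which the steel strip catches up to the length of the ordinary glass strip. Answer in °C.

T = 443.1 °C

Equal length when α₁L₁ΔT − α₂L₂ΔT = L₂ − L₁ = 1.19×10⁻³ m
α₁L₁ = 1.045164×10⁻⁵, α₂L₂ = 7.587792×10⁻⁶ → Δ(αL) = 2.863848×10⁻⁶ m/K
ΔT = 1.19×10⁻³ / 2.863848×10⁻⁶ = 415.525 K, so T = 27.6 + 415.525 = 443.125 °C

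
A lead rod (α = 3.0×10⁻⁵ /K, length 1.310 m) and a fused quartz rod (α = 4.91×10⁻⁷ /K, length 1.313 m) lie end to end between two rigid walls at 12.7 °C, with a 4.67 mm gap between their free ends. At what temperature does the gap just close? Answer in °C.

Gap closes when ΔL₁ + ΔL₂ = 4.67 mm = 4.67×10⁻³ m
(α₁L₁ + α₂L₂)ΔT = g
α₁L₁ + α₂L₂ = 3.0×10⁻⁵×1.310 + 4.91×10⁻⁷×1.313 = 3.9944683×10⁻⁵ m/K
ΔT = 4.67×10⁻³ / 3.9944683×10⁻⁵ = 116.91 K
T = 12.7 + 116.91 = 129.61 °C

T = 130 °C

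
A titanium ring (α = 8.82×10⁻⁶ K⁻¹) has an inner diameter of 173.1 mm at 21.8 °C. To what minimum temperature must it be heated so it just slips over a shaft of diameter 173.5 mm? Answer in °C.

Required Δd = 173.5 − 173.1 = 0.4 mm
Δd = αd₀ΔT ⇒ ΔT = Δd/(αd₀) = 0.4 / (8.82×10⁻⁶ × 173.1) = 262.00 K
T_min = 21.8 + 262.00 = 283.80 °C

T = 284 °C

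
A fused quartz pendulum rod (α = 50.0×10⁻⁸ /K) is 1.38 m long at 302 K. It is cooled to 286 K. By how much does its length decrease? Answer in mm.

ΔL = 0.0110 mm

|ΔT| = |286 − 302| = 16 K
ΔL = αL₀ΔT = (50.0×10⁻⁸)(1.38)(16) = 1.10×10⁻⁵ m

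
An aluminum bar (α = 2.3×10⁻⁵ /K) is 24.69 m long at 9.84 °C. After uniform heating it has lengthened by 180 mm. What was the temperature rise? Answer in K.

ΔT = 317 K

ΔL = αL₀ΔT ⇒ ΔT = ΔL / (αL₀)
ΔT = 180×10⁻³ m / (2.3×10⁻⁵ × 24.69 m) = 316.97 K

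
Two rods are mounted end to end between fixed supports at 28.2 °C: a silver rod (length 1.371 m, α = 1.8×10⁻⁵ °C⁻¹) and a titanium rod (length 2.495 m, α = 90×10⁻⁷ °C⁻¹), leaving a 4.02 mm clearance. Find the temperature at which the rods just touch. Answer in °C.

T = 113 °C

α₁L₁ = 2.4678×10⁻⁵ m/K, α₂L₂ = 2.2455×10⁻⁵ m/K → total 4.7133×10⁻⁵ m/K
ΔT = g/(α₁L₁+α₂L₂) = 4.02×10⁻³ / 4.7133×10⁻⁵ = 85.29 K
T = 28.2 + 85.29 = 113.49 °C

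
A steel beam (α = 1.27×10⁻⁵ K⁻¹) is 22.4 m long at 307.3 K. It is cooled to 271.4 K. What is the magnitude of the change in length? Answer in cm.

ΔL = 1.02 cm

|ΔT| = |271.4 − 307.3| = 35.9 K
ΔL = αL₀ΔT = (1.27×10⁻⁵)(22.4)(35.9) = 1.02×10⁻² m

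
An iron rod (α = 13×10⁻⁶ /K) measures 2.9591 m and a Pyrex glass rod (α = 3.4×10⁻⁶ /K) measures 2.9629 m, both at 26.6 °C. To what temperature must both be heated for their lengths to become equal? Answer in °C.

T = 160.4 °C

L₁(1 + α₁ΔT) = L₂(1 + α₂ΔT) ⇒ ΔT = (L₂ − L₁)/(α₁L₁ − α₂L₂)
L₂ − L₁ = 2.9629 − 2.9591 = 3.80×10⁻³ m
α₁L₁ − α₂L₂ = 13×10⁻⁶×2.9591 − 3.4×10⁻⁶×2.9629 = 2.839444×10⁻⁵ m/K
ΔT = 3.80×10⁻³ / 2.839444×10⁻⁵ = 133.829 K
T = 26.6 + 133.829 = 160.429 °C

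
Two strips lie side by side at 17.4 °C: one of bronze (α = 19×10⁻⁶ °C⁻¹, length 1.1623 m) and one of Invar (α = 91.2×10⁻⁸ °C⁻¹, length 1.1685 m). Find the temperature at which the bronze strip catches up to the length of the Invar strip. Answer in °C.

Equal length when α₁L₁ΔT − α₂L₂ΔT = L₂ − L₁ = 6.20×10⁻³ m
α₁L₁ = 2.20837×10⁻⁵, α₂L₂ = 1.065672×10⁻⁶ → Δ(αL) = 2.1018028×10⁻⁵ m/K
ΔT = 6.20×10⁻³ / 2.1018028×10⁻⁵ = 294.985 K, so T = 17.4 + 294.985 = 312.385 °C

T = 312.4 °C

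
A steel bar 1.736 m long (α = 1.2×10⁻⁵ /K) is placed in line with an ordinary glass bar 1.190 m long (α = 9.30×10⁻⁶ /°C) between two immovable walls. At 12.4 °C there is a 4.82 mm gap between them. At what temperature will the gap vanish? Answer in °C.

α₁L₁ = 2.0832×10⁻⁵ m/K, α₂L₂ = 1.1067×10⁻⁵ m/K → total 3.1899×10⁻⁵ m/K
ΔT = g/(α₁L₁+α₂L₂) = 4.82×10⁻³ / 3.1899×10⁻⁵ = 151.10 K
T = 12.4 + 151.10 = 163.50 °C

T = 164 °C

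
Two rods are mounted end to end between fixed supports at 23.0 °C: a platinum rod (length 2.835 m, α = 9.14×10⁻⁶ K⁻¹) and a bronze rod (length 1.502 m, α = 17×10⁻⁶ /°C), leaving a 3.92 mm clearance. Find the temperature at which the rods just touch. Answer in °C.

Gap closes when ΔL₁ + ΔL₂ = 3.92 mm = 3.92×10⁻³ m
(α₁L₁ + α₂L₂)ΔT = g
α₁L₁ + α₂L₂ = 9.14×10⁻⁶×2.835 + 17×10⁻⁶×1.502 = 5.14459×10⁻⁵ m/K
ΔT = 3.92×10⁻³ / 5.14459×10⁻⁵ = 76.197 K
T = 23.0 + 76.197 = 99.197 °C

T = 99.2 °C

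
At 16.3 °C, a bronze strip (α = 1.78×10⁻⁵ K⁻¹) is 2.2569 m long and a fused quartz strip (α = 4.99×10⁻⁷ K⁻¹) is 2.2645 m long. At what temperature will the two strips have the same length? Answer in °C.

T = 211.0 °C

L₁(1 + α₁ΔT) = L₂(1 + α₂ΔT) ⇒ ΔT = (L₂ − L₁)/(α₁L₁ − α₂L₂)
L₂ − L₁ = 2.2645 − 2.2569 = 7.60×10⁻³ m
α₁L₁ − α₂L₂ = 1.78×10⁻⁵×2.2569 − 4.99×10⁻⁷×2.2645 = 3.90428345×10⁻⁵ m/K
ΔT = 7.60×10⁻³ / 3.90428345×10⁻⁵ = 194.658 K
T = 16.3 + 194.658 = 210.958 °C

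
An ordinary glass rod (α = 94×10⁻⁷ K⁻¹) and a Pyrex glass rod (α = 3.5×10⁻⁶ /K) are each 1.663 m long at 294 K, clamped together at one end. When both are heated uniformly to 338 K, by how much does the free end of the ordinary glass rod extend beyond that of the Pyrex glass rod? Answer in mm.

0.432 mm

ΔT = 44 K
ordinary glass: ΔL = 94×10⁻⁷ × 1.663 m × 44 = 6.8782×10⁻⁴ m = 0.68782 mm
Pyrex glass: ΔL = 3.5×10⁻⁶ × 1.663 m × 44 = 2.5610×10⁻⁴ m = 0.25610 mm
difference = 0.68782 − 0.25610 = 0.43172 mm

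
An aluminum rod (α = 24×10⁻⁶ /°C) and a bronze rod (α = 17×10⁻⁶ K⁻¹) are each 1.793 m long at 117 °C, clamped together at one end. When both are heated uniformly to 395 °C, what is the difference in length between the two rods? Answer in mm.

ΔT = 278 K
aluminum: ΔL = 24×10⁻⁶ × 1.793 m × 278 = 1.1963×10⁻² m = 11.963 mm
bronze: ΔL = 17×10⁻⁶ × 1.793 m × 278 = 8.4737×10⁻³ m = 8.4737 mm
difference = 11.963 − 8.4737 = 3.4893 mm

3.49 mm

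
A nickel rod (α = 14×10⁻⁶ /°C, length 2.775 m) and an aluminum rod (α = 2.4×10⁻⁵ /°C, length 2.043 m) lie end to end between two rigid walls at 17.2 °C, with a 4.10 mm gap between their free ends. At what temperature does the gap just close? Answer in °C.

α₁L₁ = 3.885×10⁻⁵ m/K, α₂L₂ = 4.9032×10⁻⁵ m/K → total 8.7882×10⁻⁵ m/K
ΔT = g/(α₁L₁+α₂L₂) = 4.10×10⁻³ / 8.7882×10⁻⁵ = 46.653 K
T = 17.2 + 46.653 = 63.853 °C

T = 63.9 °C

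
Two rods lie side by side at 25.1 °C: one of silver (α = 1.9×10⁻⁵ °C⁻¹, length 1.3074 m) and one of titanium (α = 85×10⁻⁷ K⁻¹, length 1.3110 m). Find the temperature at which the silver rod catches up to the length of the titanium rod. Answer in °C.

T = 287.9 °C

L₁(1 + α₁ΔT) = L₂(1 + α₂ΔT) ⇒ ΔT = (L₂ − L₁)/(α₁L₁ − α₂L₂)
L₂ − L₁ = 1.3110 − 1.3074 = 3.60×10⁻³ m
α₁L₁ − α₂L₂ = 1.9×10⁻⁵×1.3074 − 85×10⁻⁷×1.3110 = 1.36971×10⁻⁵ m/K
ΔT = 3.60×10⁻³ / 1.36971×10⁻⁵ = 262.829 K
T = 25.1 + 262.829 = 287.929 °C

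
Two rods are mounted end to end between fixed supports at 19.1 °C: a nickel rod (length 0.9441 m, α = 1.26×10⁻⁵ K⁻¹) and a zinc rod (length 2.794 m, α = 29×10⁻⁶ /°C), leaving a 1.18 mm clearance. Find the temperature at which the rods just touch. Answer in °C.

Gap closes when ΔL₁ + ΔL₂ = 1.18 mm = 1.18×10⁻³ m
(α₁L₁ + α₂L₂)ΔT = g
α₁L₁ + α₂L₂ = 1.26×10⁻⁵×0.9441 + 29×10⁻⁶×2.794 = 9.292166×10⁻⁵ m/K
ΔT = 1.18×10⁻³ / 9.292166×10⁻⁵ = 12.699 K
T = 19.1 + 12.699 = 31.799 °C

T = 31.8 °C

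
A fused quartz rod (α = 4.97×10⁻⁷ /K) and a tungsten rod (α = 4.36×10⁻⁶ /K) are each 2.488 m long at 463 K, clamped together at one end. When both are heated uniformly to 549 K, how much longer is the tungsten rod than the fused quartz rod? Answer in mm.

0.827 mm

ΔT = 86 K
fused quartz: ΔL = 4.97×10⁻⁷ × 2.488 m × 86 = 1.0634×10⁻⁴ m = 0.10634 mm
tungsten: ΔL = 4.36×10⁻⁶ × 2.488 m × 86 = 9.3290×10⁻⁴ m = 0.93290 mm
difference = 0.93290 − 0.10634 = 0.82656 mm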